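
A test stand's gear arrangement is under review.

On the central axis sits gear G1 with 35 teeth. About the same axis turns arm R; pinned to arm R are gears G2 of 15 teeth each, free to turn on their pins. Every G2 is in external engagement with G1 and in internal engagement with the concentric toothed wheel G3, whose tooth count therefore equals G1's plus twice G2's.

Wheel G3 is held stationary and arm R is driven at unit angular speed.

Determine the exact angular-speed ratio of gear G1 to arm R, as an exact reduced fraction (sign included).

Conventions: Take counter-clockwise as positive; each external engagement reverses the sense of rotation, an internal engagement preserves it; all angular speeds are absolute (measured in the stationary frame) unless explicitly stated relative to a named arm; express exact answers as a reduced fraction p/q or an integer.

recognized (axles ride arm R): planetary set, 35/15/65 teeth
ring teeth: 35 + 2·15 = 65
35(ω_sun−ω_arm) = −65(ω_ring−ω_arm),  ω_ring = 0, ω_arm = 1
ω_sun = 1 − (65/35)(0−1) = 20/7
ω_out/ω_in = 20/7

20/7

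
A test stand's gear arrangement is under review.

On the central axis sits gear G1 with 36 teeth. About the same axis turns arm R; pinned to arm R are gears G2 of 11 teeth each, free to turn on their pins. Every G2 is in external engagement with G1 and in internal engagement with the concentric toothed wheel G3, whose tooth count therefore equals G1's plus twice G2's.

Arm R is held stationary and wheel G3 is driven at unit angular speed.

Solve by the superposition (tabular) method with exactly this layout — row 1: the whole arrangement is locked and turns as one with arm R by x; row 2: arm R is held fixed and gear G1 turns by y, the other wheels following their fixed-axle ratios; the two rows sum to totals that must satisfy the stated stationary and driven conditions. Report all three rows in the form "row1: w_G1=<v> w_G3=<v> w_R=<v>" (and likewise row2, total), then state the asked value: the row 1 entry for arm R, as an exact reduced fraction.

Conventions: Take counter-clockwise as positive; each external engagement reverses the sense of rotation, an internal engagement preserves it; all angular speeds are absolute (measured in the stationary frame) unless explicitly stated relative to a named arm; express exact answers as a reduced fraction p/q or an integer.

row1: w_G1=0 w_G3=0 w_R=0
row2: w_G1=-29/18 w_G3=1 w_R=0
total: w_G1=-29/18 w_G3=1 w_R=0
asked value: 0

planetary set (36T centre, 11T on arm, 58T internal) — Willis relation
row 1 (train locked, turned with arm): all members turn x
row 2: sun turns y, ring = −(36/58)·y, arm 0
boundary: total ω_arm = x = 0 and total ω_ring = x − (36/58)·y = 1  ⇒  y = -29/18, x = 0
row 2 ring = −(36/58)·(-29/18) = 1
totals (row 1 + row 2): sun 0 + (-29/18) = -29/18, ring 0 + 1 = 1, arm 0 + 0 = 0
asked cell (row1, arm) = 0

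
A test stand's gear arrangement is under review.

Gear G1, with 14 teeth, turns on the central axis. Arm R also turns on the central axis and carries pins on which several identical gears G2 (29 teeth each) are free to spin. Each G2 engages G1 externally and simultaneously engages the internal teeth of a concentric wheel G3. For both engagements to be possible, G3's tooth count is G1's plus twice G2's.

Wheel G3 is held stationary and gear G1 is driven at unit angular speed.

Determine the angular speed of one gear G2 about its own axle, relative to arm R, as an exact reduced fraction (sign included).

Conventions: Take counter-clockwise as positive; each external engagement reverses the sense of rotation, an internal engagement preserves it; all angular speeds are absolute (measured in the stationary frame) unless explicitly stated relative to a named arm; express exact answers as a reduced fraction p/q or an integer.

-504/1247

class = planetary set [G3 = 14+2·29 = 72; Willis about the carrier]
ring teeth: 14 + 2·29 = 72
14(ω_sun−ω_arm) = −72(ω_ring−ω_arm),  ω_ring = 0, ω_sun = 1
14(1−ω_arm) = −72(0−ω_arm)  ⇒  86·ω_arm = 14  ⇒  ω_arm = 7/43
sun–planet mesh: 14·(1−7/43) = −29·(ω_p−ω_arm)  ⇒  ω_p−ω_arm = -504/1247
exact speed ratio = -504/1247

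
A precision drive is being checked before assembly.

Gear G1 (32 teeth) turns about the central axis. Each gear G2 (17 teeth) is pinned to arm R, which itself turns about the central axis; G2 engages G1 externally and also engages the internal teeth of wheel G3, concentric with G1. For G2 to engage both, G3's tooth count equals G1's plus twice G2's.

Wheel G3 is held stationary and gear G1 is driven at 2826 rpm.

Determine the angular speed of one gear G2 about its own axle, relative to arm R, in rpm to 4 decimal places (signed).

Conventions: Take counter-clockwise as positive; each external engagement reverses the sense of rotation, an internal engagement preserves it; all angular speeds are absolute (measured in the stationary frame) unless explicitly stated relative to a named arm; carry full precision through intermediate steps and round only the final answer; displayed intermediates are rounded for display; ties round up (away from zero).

class = planetary set [G3 = 32+2·17 = 66; Willis about the carrier]
normalise by the input: solve with ω_sun = 1, then scale by 2826 rpm
ring teeth: 32 + 2·17 = 66
32(ω_sun−ω_arm) = −66(ω_ring−ω_arm),  ω_ring = 0, ω_sun = 1
32(1−ω_arm) = −66(0−ω_arm)  ⇒  98·ω_arm = 32  ⇒  ω_arm = 16/49
sun–planet mesh: 32·(1−16/49) = −17·(ω_p−ω_arm)  ⇒  ω_p−ω_arm = -1056/833
scale: ω_p−ω_arm = -1056/833 × 2826 rpm = -3582.5402 rpm

-3582.5402 rpm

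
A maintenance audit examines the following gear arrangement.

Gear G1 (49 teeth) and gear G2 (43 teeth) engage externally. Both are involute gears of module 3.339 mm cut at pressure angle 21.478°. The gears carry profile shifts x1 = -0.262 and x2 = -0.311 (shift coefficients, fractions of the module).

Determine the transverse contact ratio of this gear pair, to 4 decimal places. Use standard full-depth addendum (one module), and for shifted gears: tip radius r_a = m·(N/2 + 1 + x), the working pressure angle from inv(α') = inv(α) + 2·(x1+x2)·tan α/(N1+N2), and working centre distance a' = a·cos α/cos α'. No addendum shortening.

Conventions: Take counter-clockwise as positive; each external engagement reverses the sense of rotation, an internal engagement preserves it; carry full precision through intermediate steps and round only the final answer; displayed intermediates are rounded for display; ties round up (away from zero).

topology: single-mesh involute geometry — m = 3.339, 49T/43T pair
base radii: r_b1 = 76.124781, r_b2 = 66.803379
tip radii: r_a1 = 84.269682, r_a2 = 74.089071
inv(α') = inv(21.478°) + 2·(-0.262-0.311)·tan α/(49+43) = 0.01370394  ⇒  α' = 19.46547°
a' = a·cos α / cos α' = 153.5940·cos 21.478°/cos 19.46547° = 151.592830
action lengths: √(r_a1²−r_b1²) = 36.144115, √(r_a2²−r_b2²) = 32.039023
base pitch p_b = π·m·cos α = 9.761349
CR = (36.144115 + 32.039023 − 151.592830·sin 19.46547°)/9.761349 = 1.809845
contact ratio ≈ 1.8098

1.8098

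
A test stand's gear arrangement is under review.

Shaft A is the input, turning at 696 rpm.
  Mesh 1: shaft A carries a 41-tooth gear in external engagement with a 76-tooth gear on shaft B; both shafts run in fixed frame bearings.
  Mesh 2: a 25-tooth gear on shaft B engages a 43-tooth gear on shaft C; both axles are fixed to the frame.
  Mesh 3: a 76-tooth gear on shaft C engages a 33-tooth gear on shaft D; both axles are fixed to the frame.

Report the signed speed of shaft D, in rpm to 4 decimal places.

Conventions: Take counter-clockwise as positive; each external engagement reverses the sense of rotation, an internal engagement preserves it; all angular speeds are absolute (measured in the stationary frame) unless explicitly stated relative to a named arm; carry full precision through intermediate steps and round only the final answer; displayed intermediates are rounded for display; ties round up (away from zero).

-502.7484 rpm

class = fixed-axis compound train [3 meshes; 3 ratios multiply, 3 sense flips]
mesh 1 [41T→76T]: ω = 696.0000×41/76 = 375.4737 rpm, sense flips to −
mesh 2 [25T→43T]: ω = 375.4737×25/43 = 218.2987 rpm, sense flips to +
mesh 3 [76T→33T]: ω = 218.2987×76/33 = 502.7484 rpm, sense flips to −
signed output speed = -502.7484 rpm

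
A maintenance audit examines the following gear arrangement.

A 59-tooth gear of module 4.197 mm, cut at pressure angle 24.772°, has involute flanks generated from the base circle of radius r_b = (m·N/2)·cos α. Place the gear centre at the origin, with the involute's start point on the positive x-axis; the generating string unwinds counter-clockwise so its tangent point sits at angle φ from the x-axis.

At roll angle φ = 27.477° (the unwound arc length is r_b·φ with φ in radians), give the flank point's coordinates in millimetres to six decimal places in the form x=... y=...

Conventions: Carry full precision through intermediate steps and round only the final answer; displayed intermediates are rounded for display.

recognized (one wheel, involute flank): single-mesh tooth geometry, m = 4.197, N = 59
pitch radius r_p = m·N/2 = 4.197·59/2 = 123.811500
base radius r_b = r_p·cos α = 123.811500·cos 24.772° = 112.418657
roll angle φ = 27.477° = 0.47956412 rad
x = r_b·(cos φ + φ·sin φ) = 124.611968
y = r_b·(sin φ − φ·cos φ) = 4.038649

x=124.611968 y=4.038649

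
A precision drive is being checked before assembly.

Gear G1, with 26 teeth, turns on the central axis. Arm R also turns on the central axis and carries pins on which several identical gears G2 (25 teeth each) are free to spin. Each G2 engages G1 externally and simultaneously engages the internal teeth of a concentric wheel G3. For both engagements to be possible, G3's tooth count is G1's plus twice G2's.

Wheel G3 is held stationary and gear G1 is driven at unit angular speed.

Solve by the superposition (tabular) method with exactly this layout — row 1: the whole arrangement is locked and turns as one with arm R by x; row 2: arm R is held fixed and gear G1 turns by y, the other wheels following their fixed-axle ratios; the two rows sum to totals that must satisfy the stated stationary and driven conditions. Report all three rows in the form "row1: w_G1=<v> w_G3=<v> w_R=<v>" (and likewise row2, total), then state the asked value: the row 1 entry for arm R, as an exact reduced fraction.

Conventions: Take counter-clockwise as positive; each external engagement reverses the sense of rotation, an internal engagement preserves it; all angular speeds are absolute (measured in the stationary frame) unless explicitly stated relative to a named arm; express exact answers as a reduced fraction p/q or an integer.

row1: w_G1=13/51 w_G3=13/51 w_R=13/51
row2: w_G1=38/51 w_G3=-13/51 w_R=0
total: w_G1=1 w_G3=0 w_R=13/51
asked value: 13/51

planetary set (26T centre, 25T on arm, 76T internal) — Willis relation
row 1: whole set turns with the arm by x
row 2 (arm held, sun turns y): ω_ring = −(26/76)·y, ω_arm = 0
boundary: total ω_ring = x − (26/76)·y = 0 and total ω_sun = x + y = 1  ⇒  y = 38/51, x = 13/51
row 2 ring = −(26/76)·38/51 = -13/51
totals (row 1 + row 2): sun 13/51 + 38/51 = 1, ring 13/51 + (-13/51) = 0, arm 13/51 + 0 = 13/51
asked cell (row1, arm) = 13/51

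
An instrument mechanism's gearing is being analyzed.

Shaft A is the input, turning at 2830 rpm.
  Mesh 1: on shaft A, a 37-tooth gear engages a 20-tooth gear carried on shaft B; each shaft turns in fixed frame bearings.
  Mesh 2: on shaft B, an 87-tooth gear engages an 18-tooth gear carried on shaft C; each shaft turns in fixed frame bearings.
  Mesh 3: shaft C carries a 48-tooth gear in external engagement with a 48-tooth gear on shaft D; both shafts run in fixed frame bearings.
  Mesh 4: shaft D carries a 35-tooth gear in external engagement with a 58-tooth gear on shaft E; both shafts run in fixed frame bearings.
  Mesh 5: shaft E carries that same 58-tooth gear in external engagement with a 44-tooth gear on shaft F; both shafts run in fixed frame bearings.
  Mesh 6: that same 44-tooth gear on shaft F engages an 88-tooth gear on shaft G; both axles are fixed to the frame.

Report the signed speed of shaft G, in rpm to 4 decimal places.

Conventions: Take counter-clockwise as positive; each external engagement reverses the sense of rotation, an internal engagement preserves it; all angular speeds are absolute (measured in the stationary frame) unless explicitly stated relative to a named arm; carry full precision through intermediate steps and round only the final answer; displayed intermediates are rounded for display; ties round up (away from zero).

6-mesh fixed-axis compound train (all bearings frame-fixed)
mesh 1 [37T→20T]: ω = 2830.0000×37/20 = 5235.5000 rpm, sense flips to −
mesh 2 [87T→18T]: ω = 5235.5000×87/18 = 25304.9167 rpm, sense flips to +
mesh 3 [48T→48T]: ω = 25304.9167×48/48 = 25304.9167 rpm, sense flips to −
mesh 4 [35T→58T]: ω = 25304.9167×35/58 = 15270.2083 rpm, sense flips to +
mesh 5 [58T→44T]: ω = 15270.2083×58/44 = 20128.9110 rpm, sense flips to −
mesh 6 [44T→88T]: ω = 20128.9110×44/88 = 10064.4555 rpm, sense flips to +
signed output speed = +10064.4555 rpm

+10064.4555 rpm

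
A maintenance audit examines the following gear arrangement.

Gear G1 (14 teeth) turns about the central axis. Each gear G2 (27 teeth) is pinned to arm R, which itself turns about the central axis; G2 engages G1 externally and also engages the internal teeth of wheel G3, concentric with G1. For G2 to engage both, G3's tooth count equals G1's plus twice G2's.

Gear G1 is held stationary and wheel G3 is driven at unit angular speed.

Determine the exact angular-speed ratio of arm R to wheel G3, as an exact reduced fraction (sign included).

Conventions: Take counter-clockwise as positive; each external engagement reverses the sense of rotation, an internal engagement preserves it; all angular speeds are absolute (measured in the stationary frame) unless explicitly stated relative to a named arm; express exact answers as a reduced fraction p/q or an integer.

34/41

topology: planetary set — G1 14T / G2 27T / G3 68T, arm = carrier (Willis)
ring teeth: 14 + 2·27 = 68
14(ω_sun−ω_arm) = −68(ω_ring−ω_arm),  ω_sun = 0, ω_ring = 1
14(0−ω_arm) = −68(1−ω_arm)  ⇒  82·ω_arm = 68  ⇒  ω_arm = 34/41
ω_out/ω_in = 34/41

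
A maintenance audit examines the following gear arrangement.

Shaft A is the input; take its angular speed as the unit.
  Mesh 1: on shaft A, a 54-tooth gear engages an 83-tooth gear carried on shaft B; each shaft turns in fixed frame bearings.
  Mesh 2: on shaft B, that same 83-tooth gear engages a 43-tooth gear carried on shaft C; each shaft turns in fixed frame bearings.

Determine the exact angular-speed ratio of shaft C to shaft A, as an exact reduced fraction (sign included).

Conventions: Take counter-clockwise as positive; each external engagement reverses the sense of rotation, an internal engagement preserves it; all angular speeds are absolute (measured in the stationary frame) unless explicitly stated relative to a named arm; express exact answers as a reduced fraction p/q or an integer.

54/43

class = fixed-axis compound train [2 meshes; 2 ratios multiply, 2 sense flips]
mesh 1 [54T→83T]: running ratio 54/83, sense −
mesh 2 [83T→43T]: running ratio 54/43, sense +
ω_out/ω_in = 54/43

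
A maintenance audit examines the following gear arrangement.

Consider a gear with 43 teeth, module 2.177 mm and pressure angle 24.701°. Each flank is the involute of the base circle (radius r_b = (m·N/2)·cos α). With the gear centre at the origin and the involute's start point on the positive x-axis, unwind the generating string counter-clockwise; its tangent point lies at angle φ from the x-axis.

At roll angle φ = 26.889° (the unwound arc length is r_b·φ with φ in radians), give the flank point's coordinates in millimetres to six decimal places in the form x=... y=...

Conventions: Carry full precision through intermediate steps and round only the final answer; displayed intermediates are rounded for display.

x=46.950841 y=1.433051

class = single-mesh tooth geometry [base-circle involute, m = 2.177, 43T]
pitch radius r_p = m·N/2 = 2.177·43/2 = 46.805500
base radius r_b = r_p·cos α = 46.805500·cos 24.701° = 42.522838
roll angle φ = 26.889° = 0.46930158 rad
x = r_b·(cos φ + φ·sin φ) = 46.950841
y = r_b·(sin φ − φ·cos φ) = 1.433051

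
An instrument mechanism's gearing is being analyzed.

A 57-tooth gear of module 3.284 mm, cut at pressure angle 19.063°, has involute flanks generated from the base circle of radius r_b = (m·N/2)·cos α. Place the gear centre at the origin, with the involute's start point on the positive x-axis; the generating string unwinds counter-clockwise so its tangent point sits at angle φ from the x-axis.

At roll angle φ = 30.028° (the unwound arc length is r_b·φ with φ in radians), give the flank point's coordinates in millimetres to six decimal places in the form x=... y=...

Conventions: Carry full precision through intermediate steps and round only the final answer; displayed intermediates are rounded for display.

x=99.788465 y=4.129216

topology: single-mesh involute geometry — m = 3.284, N = 57
pitch radius r_p = m·N/2 = 3.284·57/2 = 93.594000
base radius r_b = r_p·cos α = 93.594000·cos 19.063° = 88.461307
roll angle φ = 30.028° = 0.52408747 rad
x = r_b·(cos φ + φ·sin φ) = 99.788465
y = r_b·(sin φ − φ·cos φ) = 4.129216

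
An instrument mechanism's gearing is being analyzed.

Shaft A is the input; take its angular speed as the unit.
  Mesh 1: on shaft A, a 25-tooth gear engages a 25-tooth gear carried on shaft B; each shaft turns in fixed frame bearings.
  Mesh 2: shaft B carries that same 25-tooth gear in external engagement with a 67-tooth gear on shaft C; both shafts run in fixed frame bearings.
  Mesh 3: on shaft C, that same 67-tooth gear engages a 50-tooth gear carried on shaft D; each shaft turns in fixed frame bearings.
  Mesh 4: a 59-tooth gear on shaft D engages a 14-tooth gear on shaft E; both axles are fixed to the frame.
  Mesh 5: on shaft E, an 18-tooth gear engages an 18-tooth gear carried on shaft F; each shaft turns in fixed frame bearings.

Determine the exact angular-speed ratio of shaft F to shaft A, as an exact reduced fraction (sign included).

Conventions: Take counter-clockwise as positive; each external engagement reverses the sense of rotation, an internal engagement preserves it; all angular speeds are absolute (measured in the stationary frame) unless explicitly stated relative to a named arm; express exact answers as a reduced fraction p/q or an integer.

-59/28

class = fixed-axis compound train [5 meshes; 5 ratios multiply, 5 sense flips]
mesh 1 [25T→25T]: running ratio 1, sense −
mesh 2 [25T→67T]: running ratio 25/67, sense +
mesh 3 [67T→50T]: running ratio 1/2, sense −
mesh 4 [59T→14T]: running ratio 59/28, sense +
mesh 5 [18T→18T]: running ratio 59/28, sense −
ω_out/ω_in = -59/28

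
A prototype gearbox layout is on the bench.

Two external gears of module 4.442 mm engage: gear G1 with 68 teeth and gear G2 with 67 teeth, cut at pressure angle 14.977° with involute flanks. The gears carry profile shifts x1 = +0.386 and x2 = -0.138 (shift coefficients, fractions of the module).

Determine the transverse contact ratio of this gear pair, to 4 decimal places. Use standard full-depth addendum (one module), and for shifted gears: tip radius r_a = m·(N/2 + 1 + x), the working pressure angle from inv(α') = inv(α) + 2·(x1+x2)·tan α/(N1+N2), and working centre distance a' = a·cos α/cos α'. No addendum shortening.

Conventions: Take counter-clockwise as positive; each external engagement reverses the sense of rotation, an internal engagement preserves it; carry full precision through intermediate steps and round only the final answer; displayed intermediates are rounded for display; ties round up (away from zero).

class = single-mesh tooth geometry [involute pair 68T × 67T, m = 4.442]
base radii: r_b1 = 145.897525, r_b2 = 143.751973
tip radii: r_a1 = 157.184612, r_a2 = 152.636004
inv(α') = inv(14.977°) + 2·(+0.386-0.138)·tan α/(68+67) = 0.00710391  ⇒  α' = 15.72410°
a' = a·cos α / cos α' = 299.8350·cos 14.977°/cos 15.72410° = 300.910205
action lengths: √(r_a1²−r_b1²) = 58.488583, √(r_a2²−r_b2²) = 51.313934
base pitch p_b = π·m·cos α = 13.480900
CR = (58.488583 + 51.313934 − 300.910205·sin 15.72410°)/13.480900 = 2.095873
contact ratio ≈ 2.0959

2.0959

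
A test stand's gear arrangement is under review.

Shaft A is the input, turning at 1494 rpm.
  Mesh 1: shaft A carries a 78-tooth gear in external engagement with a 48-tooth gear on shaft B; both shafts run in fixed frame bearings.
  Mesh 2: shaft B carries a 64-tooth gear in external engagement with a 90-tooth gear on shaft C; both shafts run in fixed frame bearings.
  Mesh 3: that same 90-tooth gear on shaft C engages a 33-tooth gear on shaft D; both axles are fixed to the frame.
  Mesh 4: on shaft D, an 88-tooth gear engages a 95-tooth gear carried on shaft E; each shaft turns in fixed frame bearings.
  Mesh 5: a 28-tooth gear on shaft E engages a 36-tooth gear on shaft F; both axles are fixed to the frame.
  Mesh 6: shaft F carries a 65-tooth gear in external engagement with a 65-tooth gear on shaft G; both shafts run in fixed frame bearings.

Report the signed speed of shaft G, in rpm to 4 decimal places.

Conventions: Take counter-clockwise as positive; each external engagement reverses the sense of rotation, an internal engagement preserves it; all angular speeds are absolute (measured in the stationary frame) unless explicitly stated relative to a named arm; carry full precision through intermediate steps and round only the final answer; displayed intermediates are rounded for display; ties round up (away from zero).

+3392.2246 rpm

class = fixed-axis compound train [6 meshes; 6 ratios multiply, 6 sense flips]
mesh 1 [78T→48T]: ω = 1494.0000×78/48 = 2427.7500 rpm, sense flips to −
mesh 2 [64T→90T]: ω = 2427.7500×64/90 = 1726.4000 rpm, sense flips to +
mesh 3 [90T→33T]: ω = 1726.4000×90/33 = 4708.3636 rpm, sense flips to −
mesh 4 [88T→95T]: ω = 4708.3636×88/95 = 4361.4316 rpm, sense flips to +
mesh 5 [28T→36T]: ω = 4361.4316×28/36 = 3392.2246 rpm, sense flips to −
mesh 6 [65T→65T]: ω = 3392.2246×65/65 = 3392.2246 rpm, sense flips to +
signed output speed = +3392.2246 rpm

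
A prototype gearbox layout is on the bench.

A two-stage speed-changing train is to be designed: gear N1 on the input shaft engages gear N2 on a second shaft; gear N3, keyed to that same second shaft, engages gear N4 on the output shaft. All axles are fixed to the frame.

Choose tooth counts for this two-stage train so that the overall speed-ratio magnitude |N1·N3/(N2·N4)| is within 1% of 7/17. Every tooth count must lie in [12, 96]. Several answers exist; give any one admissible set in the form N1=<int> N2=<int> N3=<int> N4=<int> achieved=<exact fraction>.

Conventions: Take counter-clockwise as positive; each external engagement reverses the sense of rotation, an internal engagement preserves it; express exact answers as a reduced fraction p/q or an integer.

class = fixed-axis compound train [2-stage, 7/17 wanted]
target = 7/17 in lowest terms: an exact hit needs N1·N3 = k·7 and N2·N4 = k·17 for one integer k, every count in [12, 96]; additionally prefer no 1:1 stage (N1 ≠ N2, N3 ≠ N4)
k = 1…23: no 1:1-free in-range split of k·7 and k·17 into factor pairs; take k = 24
k = 24: N1·N3 = 168 = 12·14, N2·N4 = 408 = 34·12
achieved = 12·14/(34·12) = 7/17; |achieved − target| = 0 ≤ 7/1700 ✓

N1=12 N2=34 N3=14 N4=12 achieved=7/17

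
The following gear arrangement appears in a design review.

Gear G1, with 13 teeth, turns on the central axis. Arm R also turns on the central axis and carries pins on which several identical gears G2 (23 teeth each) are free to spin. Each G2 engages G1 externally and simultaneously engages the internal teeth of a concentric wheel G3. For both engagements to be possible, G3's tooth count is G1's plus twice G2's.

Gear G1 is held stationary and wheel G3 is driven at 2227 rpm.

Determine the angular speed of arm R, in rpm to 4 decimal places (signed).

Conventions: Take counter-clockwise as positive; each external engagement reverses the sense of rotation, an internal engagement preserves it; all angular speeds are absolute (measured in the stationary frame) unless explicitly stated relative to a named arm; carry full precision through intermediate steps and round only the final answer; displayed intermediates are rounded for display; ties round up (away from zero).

topology: planetary set — G1 13T / G2 23T / G3 59T, arm = carrier (Willis)
normalise by the input: solve with ω_ring = 1, then scale by 2227 rpm
ring teeth: 13 + 2·23 = 59
13(ω_sun−ω_arm) = −59(ω_ring−ω_arm),  ω_sun = 0, ω_ring = 1
13(0−ω_arm) = −59(1−ω_arm)  ⇒  72·ω_arm = 59  ⇒  ω_arm = 59/72
scale: ω_arm = 59/72 × 2227 rpm = +1824.9028 rpm

+1824.9028 rpm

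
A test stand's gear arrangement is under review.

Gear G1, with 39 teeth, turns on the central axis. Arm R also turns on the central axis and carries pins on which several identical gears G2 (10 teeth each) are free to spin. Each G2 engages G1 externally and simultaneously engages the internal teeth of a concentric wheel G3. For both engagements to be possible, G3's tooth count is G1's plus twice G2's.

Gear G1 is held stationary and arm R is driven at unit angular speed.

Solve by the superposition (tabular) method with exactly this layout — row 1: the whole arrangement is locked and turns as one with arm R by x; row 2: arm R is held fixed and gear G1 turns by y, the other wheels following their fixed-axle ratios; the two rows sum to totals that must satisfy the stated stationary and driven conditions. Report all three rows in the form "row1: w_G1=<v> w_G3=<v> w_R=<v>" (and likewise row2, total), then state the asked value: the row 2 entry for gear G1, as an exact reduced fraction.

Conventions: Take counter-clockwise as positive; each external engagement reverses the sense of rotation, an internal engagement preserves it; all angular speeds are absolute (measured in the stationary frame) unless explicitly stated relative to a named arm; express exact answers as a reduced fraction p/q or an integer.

row1: w_G1=1 w_G3=1 w_R=1
row2: w_G1=-1 w_G3=39/59 w_R=0
total: w_G1=0 w_G3=98/59 w_R=1
asked value: -1

topology: planetary set — G1 39T / G2 10T / G3 59T, arm = carrier (Willis)
row 1: whole set turns with the arm by x
row 2 (arm held, sun turns y): ω_ring = −(39/59)·y, ω_arm = 0
boundary: total ω_sun = x + y = 0 and total ω_arm = x = 1  ⇒  y = -1, x = 1
row 2 ring = −(39/59)·(-1) = 39/59
totals (row 1 + row 2): sun 1 + (-1) = 0, ring 1 + 39/59 = 98/59, arm 1 + 0 = 1
asked cell (row2, sun) = -1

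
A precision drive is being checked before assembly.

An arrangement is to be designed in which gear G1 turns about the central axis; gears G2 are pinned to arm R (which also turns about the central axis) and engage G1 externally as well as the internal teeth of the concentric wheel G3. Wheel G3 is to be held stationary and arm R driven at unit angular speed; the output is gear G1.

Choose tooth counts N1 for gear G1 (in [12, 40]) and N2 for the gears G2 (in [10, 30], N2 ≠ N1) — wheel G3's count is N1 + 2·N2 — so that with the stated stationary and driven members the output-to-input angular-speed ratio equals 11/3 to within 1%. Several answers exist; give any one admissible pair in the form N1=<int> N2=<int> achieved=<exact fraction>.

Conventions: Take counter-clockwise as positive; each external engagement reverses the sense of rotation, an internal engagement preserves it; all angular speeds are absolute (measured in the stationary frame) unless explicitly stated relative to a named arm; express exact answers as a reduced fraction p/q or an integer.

design class (target 11/3): planetary set
Willis with ω_ring = 0: ω_sun/ω_arm = (N1+N3)/N1; set equal to 11/3  ⇒  N3/N1 = 11/3 − 1 = 8/3
N3 = N1 + 2·N2  ⇒  N2/N1 = (N3/N1 − 1)/2 = (8/3 − 1)/2 = 5/6
smallest multiple with N1 ≥ 12 and N2 ≥ 10: k = 2  ⇒  N1 = 2·6 = 12, N2 = 2·5 = 10 (N1 ≤ 40, N2 ≤ 30, N2 ≠ N1 ✓), N3 = 12 + 2·10 = 32
check: (N1+N3)/N1 with N1 = 12, N3 = 32 gives 11/3; |achieved − target| = 0 ≤ 11/300 ✓

N1=12 N2=10 achieved=11/3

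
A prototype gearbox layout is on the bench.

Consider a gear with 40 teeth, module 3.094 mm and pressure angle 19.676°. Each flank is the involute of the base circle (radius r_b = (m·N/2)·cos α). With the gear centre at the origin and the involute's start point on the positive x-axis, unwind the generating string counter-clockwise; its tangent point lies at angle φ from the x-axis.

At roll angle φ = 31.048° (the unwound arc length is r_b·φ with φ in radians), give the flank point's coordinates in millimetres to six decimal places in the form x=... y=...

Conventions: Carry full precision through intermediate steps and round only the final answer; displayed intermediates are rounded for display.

x=66.203961 y=3.000731

class = single-mesh tooth geometry [base-circle involute, m = 3.094, 40T]
pitch radius r_p = m·N/2 = 3.094·40/2 = 61.880000
base radius r_b = r_p·cos α = 61.880000·cos 19.676° = 58.266930
roll angle φ = 31.048° = 0.54188983 rad
x = r_b·(cos φ + φ·sin φ) = 66.203961
y = r_b·(sin φ − φ·cos φ) = 3.000731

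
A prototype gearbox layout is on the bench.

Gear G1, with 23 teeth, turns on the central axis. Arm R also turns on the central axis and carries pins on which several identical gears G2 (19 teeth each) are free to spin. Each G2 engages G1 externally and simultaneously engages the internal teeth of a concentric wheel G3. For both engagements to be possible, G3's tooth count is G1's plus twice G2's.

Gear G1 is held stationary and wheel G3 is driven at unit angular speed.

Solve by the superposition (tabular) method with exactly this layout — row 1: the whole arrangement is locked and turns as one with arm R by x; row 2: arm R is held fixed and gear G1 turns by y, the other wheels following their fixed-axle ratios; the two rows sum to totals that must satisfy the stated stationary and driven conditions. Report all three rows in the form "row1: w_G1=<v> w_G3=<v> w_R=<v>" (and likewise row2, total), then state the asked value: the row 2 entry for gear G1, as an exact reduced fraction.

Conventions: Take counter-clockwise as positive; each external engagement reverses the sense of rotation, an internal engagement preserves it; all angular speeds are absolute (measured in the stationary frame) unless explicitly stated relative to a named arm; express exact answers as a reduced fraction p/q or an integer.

row1: w_G1=61/84 w_G3=61/84 w_R=61/84
row2: w_G1=-61/84 w_G3=23/84 w_R=0
total: w_G1=0 w_G3=1 w_R=61/84
asked value: -61/84

topology: planetary set — G1 23T / G2 19T / G3 61T, arm = carrier (Willis)
row 1 (train locked, turned with arm): all members turn x
row 2 — arm fixed, fixed-axis ratios: sun y, ring −(23/61)·y, arm 0
boundary: total ω_sun = x + y = 0 and total ω_ring = x − (23/61)·y = 1  ⇒  y = -61/84, x = 61/84
row 2 ring = −(23/61)·(-61/84) = 23/84
totals (row 1 + row 2): sun 61/84 + (-61/84) = 0, ring 61/84 + 23/84 = 1, arm 61/84 + 0 = 61/84
asked cell (row2, sun) = -61/84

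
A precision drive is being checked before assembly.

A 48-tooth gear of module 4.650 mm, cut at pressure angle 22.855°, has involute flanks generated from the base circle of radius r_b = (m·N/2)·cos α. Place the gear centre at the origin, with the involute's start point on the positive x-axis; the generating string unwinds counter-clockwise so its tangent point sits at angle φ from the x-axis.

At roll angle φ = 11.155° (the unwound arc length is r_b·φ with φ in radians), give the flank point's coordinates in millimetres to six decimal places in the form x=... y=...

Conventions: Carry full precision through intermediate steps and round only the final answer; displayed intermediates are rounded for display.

x=104.768968 y=0.252016

single-mesh involute tooth geometry (48T wheel at module 4.650)
pitch radius r_p = m·N/2 = 4.650·48/2 = 111.600000
base radius r_b = r_p·cos α = 111.600000·cos 22.855° = 102.838366
roll angle φ = 11.155° = 0.19469148 rad
x = r_b·(cos φ + φ·sin φ) = 104.768968
y = r_b·(sin φ − φ·cos φ) = 0.252016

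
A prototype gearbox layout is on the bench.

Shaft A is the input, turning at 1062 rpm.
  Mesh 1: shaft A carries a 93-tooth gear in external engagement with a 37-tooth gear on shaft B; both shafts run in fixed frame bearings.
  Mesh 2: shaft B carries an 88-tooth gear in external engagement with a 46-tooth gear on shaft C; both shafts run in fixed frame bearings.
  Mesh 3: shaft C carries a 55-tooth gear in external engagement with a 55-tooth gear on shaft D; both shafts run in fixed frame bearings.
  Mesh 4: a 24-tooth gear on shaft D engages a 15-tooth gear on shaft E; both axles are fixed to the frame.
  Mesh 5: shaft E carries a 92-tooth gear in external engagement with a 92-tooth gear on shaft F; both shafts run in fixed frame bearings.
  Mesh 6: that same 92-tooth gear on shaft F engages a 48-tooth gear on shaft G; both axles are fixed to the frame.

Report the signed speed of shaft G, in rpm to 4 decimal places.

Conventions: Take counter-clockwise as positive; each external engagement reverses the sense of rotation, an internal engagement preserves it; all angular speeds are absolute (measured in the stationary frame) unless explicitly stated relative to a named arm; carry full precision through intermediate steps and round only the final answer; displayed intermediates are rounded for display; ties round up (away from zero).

+15660.1946 rpm

6-mesh fixed-axis compound train (all bearings frame-fixed)
mesh 1 [93T→37T]: ω = 1062.0000×93/37 = 2669.3514 rpm, sense flips to −
mesh 2 [88T→46T]: ω = 2669.3514×88/46 = 5106.5852 rpm, sense flips to +
mesh 3 [55T→55T]: ω = 5106.5852×55/55 = 5106.5852 rpm, sense flips to −
mesh 4 [24T→15T]: ω = 5106.5852×24/15 = 8170.5363 rpm, sense flips to +
mesh 5 [92T→92T]: ω = 8170.5363×92/92 = 8170.5363 rpm, sense flips to −
mesh 6 [92T→48T]: ω = 8170.5363×92/48 = 15660.1946 rpm, sense flips to +
signed output speed = +15660.1946 rpm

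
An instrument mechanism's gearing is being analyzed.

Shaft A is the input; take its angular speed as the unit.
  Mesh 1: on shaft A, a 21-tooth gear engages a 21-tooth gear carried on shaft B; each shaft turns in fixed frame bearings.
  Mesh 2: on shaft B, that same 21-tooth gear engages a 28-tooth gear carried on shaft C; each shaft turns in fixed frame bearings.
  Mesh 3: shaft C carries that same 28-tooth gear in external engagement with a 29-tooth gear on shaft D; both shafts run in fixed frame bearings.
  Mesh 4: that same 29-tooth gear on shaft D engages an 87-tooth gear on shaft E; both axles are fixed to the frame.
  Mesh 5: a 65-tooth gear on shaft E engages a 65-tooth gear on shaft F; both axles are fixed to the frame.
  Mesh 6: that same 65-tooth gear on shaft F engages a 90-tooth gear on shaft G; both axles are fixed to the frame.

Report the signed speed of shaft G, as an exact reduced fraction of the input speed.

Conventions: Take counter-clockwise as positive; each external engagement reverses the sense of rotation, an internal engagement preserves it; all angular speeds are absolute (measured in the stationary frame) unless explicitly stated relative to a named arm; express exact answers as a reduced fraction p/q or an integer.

91/522

6-mesh fixed-axis compound train (all bearings frame-fixed)
mesh 1 [21T→21T]: |ω|/ω_in = 1×21/21 = 1, sense flips to −
mesh 2 [21T→28T]: |ω|/ω_in = 1×21/28 = 3/4, sense flips to +
mesh 3 [28T→29T]: |ω|/ω_in = (3/4)×28/29 = 21/29, sense flips to −
mesh 4 [29T→87T]: |ω|/ω_in = (21/29)×29/87 = 7/29, sense flips to +
mesh 5 [65T→65T]: |ω|/ω_in = (7/29)×65/65 = 7/29, sense flips to −
mesh 6 [65T→90T]: |ω|/ω_in = (7/29)×65/90 = 91/522, sense flips to +
signed output speed (× input speed) = 91/522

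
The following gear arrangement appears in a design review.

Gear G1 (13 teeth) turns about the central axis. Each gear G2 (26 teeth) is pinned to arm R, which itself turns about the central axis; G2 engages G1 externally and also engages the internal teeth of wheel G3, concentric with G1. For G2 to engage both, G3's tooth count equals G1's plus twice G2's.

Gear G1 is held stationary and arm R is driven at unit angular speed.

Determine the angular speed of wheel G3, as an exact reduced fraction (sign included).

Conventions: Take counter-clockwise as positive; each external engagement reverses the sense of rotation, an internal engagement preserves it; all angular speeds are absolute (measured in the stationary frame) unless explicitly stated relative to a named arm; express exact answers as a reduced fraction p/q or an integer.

recognized (axles ride arm R): planetary set, 13/26/65 teeth
ring teeth: 13 + 2·26 = 65
13(ω_sun−ω_arm) = −65(ω_ring−ω_arm),  ω_sun = 0, ω_arm = 1
ω_ring = 1 − (13/65)(0−1) = 6/5
exact speed ratio = 6/5

6/5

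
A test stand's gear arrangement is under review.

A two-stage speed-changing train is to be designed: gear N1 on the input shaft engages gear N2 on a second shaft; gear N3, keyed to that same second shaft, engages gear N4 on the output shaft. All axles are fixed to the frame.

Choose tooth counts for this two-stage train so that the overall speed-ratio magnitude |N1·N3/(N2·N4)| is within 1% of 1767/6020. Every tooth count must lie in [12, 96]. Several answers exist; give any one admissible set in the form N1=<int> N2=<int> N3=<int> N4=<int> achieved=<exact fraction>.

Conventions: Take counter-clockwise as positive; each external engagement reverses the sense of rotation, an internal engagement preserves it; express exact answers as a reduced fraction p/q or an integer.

N1=19 N2=70 N3=93 N4=86 achieved=1767/6020

class = fixed-axis compound train [2-stage, 1767/6020 wanted]
target = 1767/6020 in lowest terms: an exact hit needs N1·N3 = k·1767 and N2·N4 = k·6020 for one integer k, every count in [12, 96]; additionally prefer no 1:1 stage (N1 ≠ N2, N3 ≠ N4)
k = 1: N1·N3 = 1767 = 19·93, N2·N4 = 6020 = 70·86
achieved = 19·93/(70·86) = 1767/6020; |achieved − target| = 0 ≤ 1767/602000 ✓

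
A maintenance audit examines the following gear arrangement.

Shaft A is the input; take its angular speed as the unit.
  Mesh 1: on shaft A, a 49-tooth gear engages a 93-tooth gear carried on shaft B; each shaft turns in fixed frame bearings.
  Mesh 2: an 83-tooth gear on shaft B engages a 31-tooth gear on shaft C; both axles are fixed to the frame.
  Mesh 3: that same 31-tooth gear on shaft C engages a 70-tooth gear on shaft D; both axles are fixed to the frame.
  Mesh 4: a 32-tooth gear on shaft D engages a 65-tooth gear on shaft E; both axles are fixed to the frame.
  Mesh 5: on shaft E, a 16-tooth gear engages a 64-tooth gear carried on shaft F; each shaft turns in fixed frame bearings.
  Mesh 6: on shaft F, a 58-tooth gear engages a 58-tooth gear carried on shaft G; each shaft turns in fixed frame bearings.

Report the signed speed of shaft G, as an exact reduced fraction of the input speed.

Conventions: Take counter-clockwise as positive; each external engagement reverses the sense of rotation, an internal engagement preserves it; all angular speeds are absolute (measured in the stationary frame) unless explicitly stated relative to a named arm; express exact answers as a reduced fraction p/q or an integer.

6-mesh fixed-axis compound train (all bearings frame-fixed)
mesh 1 [49T→93T]: |ω|/ω_in = 1×49/93 = 49/93, sense flips to −
mesh 2 [83T→31T]: |ω|/ω_in = (49/93)×83/31 = 4067/2883, sense flips to +
mesh 3 [31T→70T]: |ω|/ω_in = (4067/2883)×31/70 = 581/930, sense flips to −
mesh 4 [32T→65T]: |ω|/ω_in = (581/930)×32/65 = 9296/30225, sense flips to +
mesh 5 [16T→64T]: |ω|/ω_in = (9296/30225)×16/64 = 2324/30225, sense flips to −
mesh 6 [58T→58T]: |ω|/ω_in = (2324/30225)×58/58 = 2324/30225, sense flips to +
signed output speed (× input speed) = 2324/30225

2324/30225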